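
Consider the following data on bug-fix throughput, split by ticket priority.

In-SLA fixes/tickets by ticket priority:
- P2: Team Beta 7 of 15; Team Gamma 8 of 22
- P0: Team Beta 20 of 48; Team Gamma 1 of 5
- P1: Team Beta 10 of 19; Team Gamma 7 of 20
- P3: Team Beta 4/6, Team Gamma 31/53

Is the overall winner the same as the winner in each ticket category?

No

P2: Team Beta 7/15 = 46.7%, Team Gamma 8/22 = 36.4% → Team Beta
P0: Team Beta 20/48 = 41.7%, Team Gamma 1/5 = 20.0% → Team Beta
P1: Team Beta 10/19 = 52.6%, Team Gamma 7/20 = 35.0% → Team Beta
P3: Team Beta 4/6 = 66.7%, Team Gamma 31/53 = 58.5% → Team Beta
Overall: Team Beta 41/88 = 46.6%, Team Gamma 47/100 = 47.0% → Team Gamma
Team Beta wins each ticket group but Team Gamma wins overall — the comparison reverses. Team Beta's tickets skew toward P0, which has a lower base rate.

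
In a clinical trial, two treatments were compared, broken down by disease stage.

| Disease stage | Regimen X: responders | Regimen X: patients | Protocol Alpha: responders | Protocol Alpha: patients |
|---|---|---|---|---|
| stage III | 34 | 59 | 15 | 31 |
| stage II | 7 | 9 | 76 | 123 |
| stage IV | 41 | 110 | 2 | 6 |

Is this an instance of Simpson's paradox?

Stage III: Regimen X 34/59 = 57.6%, Protocol Alpha 15/31 = 48.4% → Regimen X
Stage II: Regimen X 7/9 = 77.8%, Protocol Alpha 76/123 = 61.8% → Regimen X
Stage IV: Regimen X 41/110 = 37.3%, Protocol Alpha 2/6 = 33.3% → Regimen X
Overall: Regimen X 82/178 = 46.1%, Protocol Alpha 93/160 = 58.1% → Protocol Alpha
Regimen X wins each disease group but Protocol Alpha wins overall — the comparison reverses. Regimen X's patients skew toward stage IV, which has a lower base rate.

Yes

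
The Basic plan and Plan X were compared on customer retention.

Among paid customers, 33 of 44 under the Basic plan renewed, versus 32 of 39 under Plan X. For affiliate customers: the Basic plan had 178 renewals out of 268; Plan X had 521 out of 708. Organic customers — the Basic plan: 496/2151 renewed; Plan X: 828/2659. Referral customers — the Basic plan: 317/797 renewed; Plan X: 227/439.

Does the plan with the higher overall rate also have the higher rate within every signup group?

Paid: the Basic plan 33/44 = 75.0%, Plan X 32/39 = 82.1% → Plan X
Affiliate: the Basic plan 178/268 = 66.4%, Plan X 521/708 = 73.6% → Plan X
Organic: the Basic plan 496/2151 = 23.1%, Plan X 828/2659 = 31.1% → Plan X
Referral: the Basic plan 317/797 = 39.8%, Plan X 227/439 = 51.7% → Plan X
Overall: the Basic plan 1024/3260 = 31.4%, Plan X 1608/3845 = 41.8% → Plan X
Plan X wins overall and in every signup group — no reversal.

Yes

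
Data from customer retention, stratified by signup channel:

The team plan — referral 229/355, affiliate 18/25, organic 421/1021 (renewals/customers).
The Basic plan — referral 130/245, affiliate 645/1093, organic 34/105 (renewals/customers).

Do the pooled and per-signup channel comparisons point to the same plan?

Referral: the team plan 229/355 = 64.5%, the Basic plan 130/245 = 53.1% → the team plan
Affiliate: the team plan 18/25 = 72.0%, the Basic plan 645/1093 = 59.0% → the team plan
Organic: the team plan 421/1021 = 41.2%, the Basic plan 34/105 = 32.4% → the team plan
Overall: the team plan 668/1401 = 47.7%, the Basic plan 809/1443 = 56.1% → the Basic plan
The team plan wins each signup group but the Basic plan wins overall — the comparison reverses. The team plan's customers skew toward organic, which has a lower base rate.

No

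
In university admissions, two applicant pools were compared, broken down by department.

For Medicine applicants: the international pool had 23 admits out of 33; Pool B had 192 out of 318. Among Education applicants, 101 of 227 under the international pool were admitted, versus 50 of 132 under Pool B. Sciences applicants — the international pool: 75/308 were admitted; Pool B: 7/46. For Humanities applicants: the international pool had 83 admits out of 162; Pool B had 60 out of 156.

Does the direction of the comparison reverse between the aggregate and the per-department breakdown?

Medicine: the international pool 23/33 = 69.7%, Pool B 192/318 = 60.4% → the international pool
Education: the international pool 101/227 = 44.5%, Pool B 50/132 = 37.9% → the international pool
Sciences: the international pool 75/308 = 24.4%, Pool B 7/46 = 15.2% → the international pool
Humanities: the international pool 83/162 = 51.2%, Pool B 60/156 = 38.5% → the international pool
Overall: the international pool 282/730 = 38.6%, Pool B 309/652 = 47.4% → Pool B
The international pool wins each department group but Pool B wins overall — the comparison reverses. The international pool's applicants skew toward Sciences, which has a lower base rate.

Yes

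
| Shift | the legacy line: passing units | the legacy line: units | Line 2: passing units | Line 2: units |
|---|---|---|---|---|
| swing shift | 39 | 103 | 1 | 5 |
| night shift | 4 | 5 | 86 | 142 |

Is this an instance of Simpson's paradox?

Yes

Swing shift: the legacy line 39/103 = 37.9%, Line 2 1/5 = 20.0% → the legacy line
Night shift: the legacy line 4/5 = 80.0%, Line 2 86/142 = 60.6% → the legacy line
Overall: the legacy line 43/108 = 39.8%, Line 2 87/147 = 59.2% → Line 2
The legacy line wins each shift group but Line 2 wins overall — the comparison reverses. The legacy line's units skew toward swing shift, which has a lower base rate.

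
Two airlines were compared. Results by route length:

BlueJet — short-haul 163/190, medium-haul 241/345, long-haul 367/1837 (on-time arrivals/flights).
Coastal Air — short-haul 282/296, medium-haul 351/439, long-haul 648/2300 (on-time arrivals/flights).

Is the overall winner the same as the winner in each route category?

Yes

Short-haul: BlueJet 163/190 = 85.8%, Coastal Air 282/296 = 95.3% → Coastal Air
Medium-haul: BlueJet 241/345 = 69.9%, Coastal Air 351/439 = 80.0% → Coastal Air
Long-haul: BlueJet 367/1837 = 20.0%, Coastal Air 648/2300 = 28.2% → Coastal Air
Overall: BlueJet 771/2372 = 32.5%, Coastal Air 1281/3035 = 42.2% → Coastal Air
Coastal Air wins overall and in every route group — no reversal.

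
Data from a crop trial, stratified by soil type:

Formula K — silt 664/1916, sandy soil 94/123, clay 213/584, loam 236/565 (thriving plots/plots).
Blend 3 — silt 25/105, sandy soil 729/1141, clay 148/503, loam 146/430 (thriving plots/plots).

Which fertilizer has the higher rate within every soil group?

Silt: Formula K 664/1916 = 34.7%, Blend 3 25/105 = 23.8% → Formula K
Sandy soil: Formula K 94/123 = 76.4%, Blend 3 729/1141 = 63.9% → Formula K
Clay: Formula K 213/584 = 36.5%, Blend 3 148/503 = 29.4% → Formula K
Loam: Formula K 236/565 = 41.8%, Blend 3 146/430 = 34.0% → Formula K
Formula K has the higher rate in all 4 groups.

Formula K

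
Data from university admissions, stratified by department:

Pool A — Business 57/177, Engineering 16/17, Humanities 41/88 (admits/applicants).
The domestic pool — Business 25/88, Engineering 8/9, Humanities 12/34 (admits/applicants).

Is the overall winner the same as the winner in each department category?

Business: Pool A 57/177 = 32.2%, the domestic pool 25/88 = 28.4% → Pool A
Engineering: Pool A 16/17 = 94.1%, the domestic pool 8/9 = 88.9% → Pool A
Humanities: Pool A 41/88 = 46.6%, the domestic pool 12/34 = 35.3% → Pool A
Overall: Pool A 114/282 = 40.4%, the domestic pool 45/131 = 34.4% → Pool A
Pool A wins overall and in every department group — no reversal.

Yes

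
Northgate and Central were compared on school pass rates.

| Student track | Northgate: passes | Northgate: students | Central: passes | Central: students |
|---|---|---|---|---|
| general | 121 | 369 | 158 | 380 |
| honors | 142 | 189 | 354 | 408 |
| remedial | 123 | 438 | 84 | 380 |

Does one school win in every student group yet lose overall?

No

General: Northgate 121/369 = 32.8%, Central 158/380 = 41.6% → Central
Honors: Northgate 142/189 = 75.1%, Central 354/408 = 86.8% → Central
Remedial: Northgate 123/438 = 28.1%, Central 84/380 = 22.1% → Northgate
Overall: Northgate 386/996 = 38.8%, Central 596/1168 = 51.0% → Central
Neither sweeps: Northgate wins 1 of 3 groups, Central wins 2. Central wins overall but not every group — no Simpson reversal.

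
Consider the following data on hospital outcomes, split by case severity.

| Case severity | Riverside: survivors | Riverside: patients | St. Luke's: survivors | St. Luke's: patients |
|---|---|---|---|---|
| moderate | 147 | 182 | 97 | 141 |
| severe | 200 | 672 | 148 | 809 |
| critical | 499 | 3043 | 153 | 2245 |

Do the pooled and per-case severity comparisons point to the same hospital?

Moderate: Riverside 147/182 = 80.8%, St. Luke's 97/141 = 68.8% → Riverside
Severe: Riverside 200/672 = 29.8%, St. Luke's 148/809 = 18.3% → Riverside
Critical: Riverside 499/3043 = 16.4%, St. Luke's 153/2245 = 6.8% → Riverside
Overall: Riverside 846/3897 = 21.7%, St. Luke's 398/3195 = 12.5% → Riverside
Riverside wins overall and in every case group — no reversal.

Yes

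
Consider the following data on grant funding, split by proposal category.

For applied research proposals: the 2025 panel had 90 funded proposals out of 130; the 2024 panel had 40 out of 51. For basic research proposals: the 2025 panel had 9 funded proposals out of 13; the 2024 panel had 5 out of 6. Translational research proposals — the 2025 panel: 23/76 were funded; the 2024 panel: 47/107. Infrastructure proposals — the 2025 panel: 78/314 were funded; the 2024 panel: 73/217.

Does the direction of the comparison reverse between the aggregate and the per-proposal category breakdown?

Applied research: the 2025 panel 90/130 = 69.2%, the 2024 panel 40/51 = 78.4% → the 2024 panel
Basic research: the 2025 panel 9/13 = 69.2%, the 2024 panel 5/6 = 83.3% → the 2024 panel
Translational research: the 2025 panel 23/76 = 30.3%, the 2024 panel 47/107 = 43.9% → the 2024 panel
Infrastructure: the 2025 panel 78/314 = 24.8%, the 2024 panel 73/217 = 33.6% → the 2024 panel
Overall: the 2025 panel 200/533 = 37.5%, the 2024 panel 165/381 = 43.3% → the 2024 panel
The 2024 panel wins overall and in every proposal group — no reversal.

No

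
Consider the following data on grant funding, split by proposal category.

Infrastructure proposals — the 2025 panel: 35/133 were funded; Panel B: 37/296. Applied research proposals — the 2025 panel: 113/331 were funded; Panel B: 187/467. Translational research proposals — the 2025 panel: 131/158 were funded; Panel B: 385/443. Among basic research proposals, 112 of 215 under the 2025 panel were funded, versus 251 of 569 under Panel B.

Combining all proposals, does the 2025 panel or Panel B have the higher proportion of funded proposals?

Panel B

Infrastructure: the 2025 panel 35/133 = 26.3%, Panel B 37/296 = 12.5% → the 2025 panel
Applied research: the 2025 panel 113/331 = 34.1%, Panel B 187/467 = 40.0% → Panel B
Translational research: the 2025 panel 131/158 = 82.9%, Panel B 385/443 = 86.9% → Panel B
Basic research: the 2025 panel 112/215 = 52.1%, Panel B 251/569 = 44.1% → the 2025 panel
Overall: the 2025 panel 391/837 = 46.7%, Panel B 860/1775 = 48.5% → Panel B
(Neither sweeps every proposal group, but Panel B has the higher pooled rate.)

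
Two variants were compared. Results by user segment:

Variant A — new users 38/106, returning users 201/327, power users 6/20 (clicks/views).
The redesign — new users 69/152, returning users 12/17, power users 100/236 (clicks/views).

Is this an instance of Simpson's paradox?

Yes

New users: Variant A 38/106 = 35.8%, the redesign 69/152 = 45.4% → the redesign
Returning users: Variant A 201/327 = 61.5%, the redesign 12/17 = 70.6% → the redesign
Power users: Variant A 6/20 = 30.0%, the redesign 100/236 = 42.4% → the redesign
Overall: Variant A 245/453 = 54.1%, the redesign 181/405 = 44.7% → Variant A
The redesign wins each user group but Variant A wins overall — the comparison reverses. The redesign's views skew toward power users, which has a lower base rate.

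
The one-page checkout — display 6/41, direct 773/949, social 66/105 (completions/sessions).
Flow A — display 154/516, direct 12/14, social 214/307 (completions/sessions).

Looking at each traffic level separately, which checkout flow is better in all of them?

Flow A

Display: the one-page checkout 6/41 = 14.6%, Flow A 154/516 = 29.8% → Flow A
Direct: the one-page checkout 773/949 = 81.5%, Flow A 12/14 = 85.7% → Flow A
Social: the one-page checkout 66/105 = 62.9%, Flow A 214/307 = 69.7% → Flow A
Flow A has the higher rate in all 3 groups.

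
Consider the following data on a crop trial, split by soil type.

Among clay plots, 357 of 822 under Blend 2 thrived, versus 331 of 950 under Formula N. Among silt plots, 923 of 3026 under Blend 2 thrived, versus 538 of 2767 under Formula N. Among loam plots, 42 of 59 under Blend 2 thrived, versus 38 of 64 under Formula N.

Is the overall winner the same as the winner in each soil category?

Clay: Blend 2 357/822 = 43.4%, Formula N 331/950 = 34.8% → Blend 2
Silt: Blend 2 923/3026 = 30.5%, Formula N 538/2767 = 19.4% → Blend 2
Loam: Blend 2 42/59 = 71.2%, Formula N 38/64 = 59.4% → Blend 2
Overall: Blend 2 1322/3907 = 33.8%, Formula N 907/3781 = 24.0% → Blend 2
Blend 2 wins overall and in every soil group — no reversal.

Yes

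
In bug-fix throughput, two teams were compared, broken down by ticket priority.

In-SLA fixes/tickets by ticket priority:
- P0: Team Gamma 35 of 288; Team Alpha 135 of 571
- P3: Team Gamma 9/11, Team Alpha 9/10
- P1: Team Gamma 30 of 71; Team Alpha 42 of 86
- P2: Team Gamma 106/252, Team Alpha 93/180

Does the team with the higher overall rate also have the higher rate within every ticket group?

P0: Team Gamma 35/288 = 12.2%, Team Alpha 135/571 = 23.6% → Team Alpha
P3: Team Gamma 9/11 = 81.8%, Team Alpha 9/10 = 90.0% → Team Alpha
P1: Team Gamma 30/71 = 42.3%, Team Alpha 42/86 = 48.8% → Team Alpha
P2: Team Gamma 106/252 = 42.1%, Team Alpha 93/180 = 51.7% → Team Alpha
Overall: Team Gamma 180/622 = 28.9%, Team Alpha 279/847 = 32.9% → Team Alpha
Team Alpha wins overall and in every ticket group — no reversal.

Yes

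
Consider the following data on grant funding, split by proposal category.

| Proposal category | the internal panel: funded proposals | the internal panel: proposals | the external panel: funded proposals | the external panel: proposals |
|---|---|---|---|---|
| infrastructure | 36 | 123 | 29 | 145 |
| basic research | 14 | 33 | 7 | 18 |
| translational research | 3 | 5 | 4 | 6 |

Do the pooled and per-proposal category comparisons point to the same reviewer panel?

No

Infrastructure: the internal panel 36/123 = 29.3%, the external panel 29/145 = 20.0% → the internal panel
Basic research: the internal panel 14/33 = 42.4%, the external panel 7/18 = 38.9% → the internal panel
Translational research: the internal panel 3/5 = 60.0%, the external panel 4/6 = 66.7% → the external panel
Overall: the internal panel 53/161 = 32.9%, the external panel 40/169 = 23.7% → the internal panel
Neither sweeps: the internal panel wins 2 of 3 groups, the external panel wins 1. The internal panel wins overall but not every group — no Simpson reversal.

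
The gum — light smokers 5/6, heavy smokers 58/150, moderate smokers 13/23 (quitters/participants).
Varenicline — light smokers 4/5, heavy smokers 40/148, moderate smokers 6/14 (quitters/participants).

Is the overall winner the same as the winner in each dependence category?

Light smokers: the gum 5/6 = 83.3%, varenicline 4/5 = 80.0% → the gum
Heavy smokers: the gum 58/150 = 38.7%, varenicline 40/148 = 27.0% → the gum
Moderate smokers: the gum 13/23 = 56.5%, varenicline 6/14 = 42.9% → the gum
Overall: the gum 76/179 = 42.5%, varenicline 50/167 = 29.9% → the gum
The gum wins overall and in every dependence group — no reversal.

Yes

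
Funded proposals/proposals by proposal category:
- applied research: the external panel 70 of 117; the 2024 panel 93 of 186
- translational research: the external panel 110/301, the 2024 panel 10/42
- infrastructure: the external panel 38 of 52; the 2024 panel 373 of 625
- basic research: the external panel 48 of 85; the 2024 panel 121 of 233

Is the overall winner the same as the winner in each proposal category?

Applied research: the external panel 70/117 = 59.8%, the 2024 panel 93/186 = 50.0% → the external panel
Translational research: the external panel 110/301 = 36.5%, the 2024 panel 10/42 = 23.8% → the external panel
Infrastructure: the external panel 38/52 = 73.1%, the 2024 panel 373/625 = 59.7% → the external panel
Basic research: the external panel 48/85 = 56.5%, the 2024 panel 121/233 = 51.9% → the external panel
Overall: the external panel 266/555 = 47.9%, the 2024 panel 597/1086 = 55.0% → the 2024 panel
The external panel wins each proposal group but the 2024 panel wins overall — the comparison reverses. The external panel's proposals skew toward translational research, which has a lower base rate.

No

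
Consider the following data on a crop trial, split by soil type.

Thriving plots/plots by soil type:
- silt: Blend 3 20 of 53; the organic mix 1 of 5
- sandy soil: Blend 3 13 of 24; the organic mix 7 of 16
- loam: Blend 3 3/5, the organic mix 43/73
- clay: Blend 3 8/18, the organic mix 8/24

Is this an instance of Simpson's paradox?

Yes

Silt: Blend 3 20/53 = 37.7%, the organic mix 1/5 = 20.0% → Blend 3
Sandy soil: Blend 3 13/24 = 54.2%, the organic mix 7/16 = 43.8% → Blend 3
Loam: Blend 3 3/5 = 60.0%, the organic mix 43/73 = 58.9% → Blend 3
Clay: Blend 3 8/18 = 44.4%, the organic mix 8/24 = 33.3% → Blend 3
Overall: Blend 3 44/100 = 44.0%, the organic mix 59/118 = 50.0% → the organic mix
Blend 3 wins each soil group but the organic mix wins overall — the comparison reverses. Blend 3's plots skew toward silt, which has a lower base rate.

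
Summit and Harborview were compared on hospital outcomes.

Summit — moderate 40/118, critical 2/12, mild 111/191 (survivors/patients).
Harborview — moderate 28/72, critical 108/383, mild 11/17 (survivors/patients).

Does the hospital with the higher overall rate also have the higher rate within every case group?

Moderate: Summit 40/118 = 33.9%, Harborview 28/72 = 38.9% → Harborview
Critical: Summit 2/12 = 16.7%, Harborview 108/383 = 28.2% → Harborview
Mild: Summit 111/191 = 58.1%, Harborview 11/17 = 64.7% → Harborview
Overall: Summit 153/321 = 47.7%, Harborview 147/472 = 31.1% → Summit
Harborview wins each case group but Summit wins overall — the comparison reverses. Harborview's patients skew toward critical, which has a lower base rate.

No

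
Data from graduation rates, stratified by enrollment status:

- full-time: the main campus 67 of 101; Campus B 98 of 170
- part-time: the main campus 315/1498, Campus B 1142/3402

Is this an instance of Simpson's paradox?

No

Full-time: the main campus 67/101 = 66.3%, Campus B 98/170 = 57.6% → the main campus
Part-time: the main campus 315/1498 = 21.0%, Campus B 1142/3402 = 33.6% → Campus B
Overall: the main campus 382/1599 = 23.9%, Campus B 1240/3572 = 34.7% → Campus B
Neither sweeps: the main campus wins 1 of 2 groups, Campus B wins 1. Campus B wins overall but not every group — no Simpson reversal.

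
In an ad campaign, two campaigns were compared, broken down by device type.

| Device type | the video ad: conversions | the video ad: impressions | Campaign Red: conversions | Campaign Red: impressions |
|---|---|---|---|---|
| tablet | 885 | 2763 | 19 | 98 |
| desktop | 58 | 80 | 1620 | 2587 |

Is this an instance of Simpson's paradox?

Tablet: the video ad 885/2763 = 32.0%, Campaign Red 19/98 = 19.4% → the video ad
Desktop: the video ad 58/80 = 72.5%, Campaign Red 1620/2587 = 62.6% → the video ad
Overall: the video ad 943/2843 = 33.2%, Campaign Red 1639/2685 = 61.0% → Campaign Red
The video ad wins each device group but Campaign Red wins overall — the comparison reverses. The video ad's impressions skew toward tablet, which has a lower base rate.

Yes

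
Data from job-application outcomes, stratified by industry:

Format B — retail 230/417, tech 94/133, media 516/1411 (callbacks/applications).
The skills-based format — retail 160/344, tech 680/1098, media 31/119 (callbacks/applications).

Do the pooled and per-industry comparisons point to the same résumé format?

No

Retail: Format B 230/417 = 55.2%, the skills-based format 160/344 = 46.5% → Format B
Tech: Format B 94/133 = 70.7%, the skills-based format 680/1098 = 61.9% → Format B
Media: Format B 516/1411 = 36.6%, the skills-based format 31/119 = 26.1% → Format B
Overall: Format B 840/1961 = 42.8%, the skills-based format 871/1561 = 55.8% → the skills-based format
Format B wins each industry group but the skills-based format wins overall — the comparison reverses. Format B's applications skew toward media, which has a lower base rate.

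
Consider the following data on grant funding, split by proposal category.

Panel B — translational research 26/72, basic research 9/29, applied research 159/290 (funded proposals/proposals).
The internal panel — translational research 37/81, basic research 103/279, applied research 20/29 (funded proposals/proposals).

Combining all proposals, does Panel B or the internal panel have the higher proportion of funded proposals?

Panel B

Translational research: Panel B 26/72 = 36.1%, the internal panel 37/81 = 45.7% → the internal panel
Basic research: Panel B 9/29 = 31.0%, the internal panel 103/279 = 36.9% → the internal panel
Applied research: Panel B 159/290 = 54.8%, the internal panel 20/29 = 69.0% → the internal panel
Overall: Panel B 194/391 = 49.6%, the internal panel 160/389 = 41.1% → Panel B
(The internal panel wins every proposal group but Panel B wins overall — the internal panel's proposals skew toward the low-rate basic research group.)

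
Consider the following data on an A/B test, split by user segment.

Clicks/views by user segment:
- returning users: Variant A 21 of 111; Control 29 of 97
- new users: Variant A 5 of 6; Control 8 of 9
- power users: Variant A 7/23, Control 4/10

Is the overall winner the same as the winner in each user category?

Returning users: Variant A 21/111 = 18.9%, Control 29/97 = 29.9% → Control
New users: Variant A 5/6 = 83.3%, Control 8/9 = 88.9% → Control
Power users: Variant A 7/23 = 30.4%, Control 4/10 = 40.0% → Control
Overall: Variant A 33/140 = 23.6%, Control 41/116 = 35.3% → Control
Control wins overall and in every user group — no reversal.

Yes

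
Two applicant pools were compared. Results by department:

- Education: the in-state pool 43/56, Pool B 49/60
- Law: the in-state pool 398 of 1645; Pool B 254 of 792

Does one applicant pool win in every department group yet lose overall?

No

Education: the in-state pool 43/56 = 76.8%, Pool B 49/60 = 81.7% → Pool B
Law: the in-state pool 398/1645 = 24.2%, Pool B 254/792 = 32.1% → Pool B
Overall: the in-state pool 441/1701 = 25.9%, Pool B 303/852 = 35.6% → Pool B
Pool B wins overall and in every department group — no reversal.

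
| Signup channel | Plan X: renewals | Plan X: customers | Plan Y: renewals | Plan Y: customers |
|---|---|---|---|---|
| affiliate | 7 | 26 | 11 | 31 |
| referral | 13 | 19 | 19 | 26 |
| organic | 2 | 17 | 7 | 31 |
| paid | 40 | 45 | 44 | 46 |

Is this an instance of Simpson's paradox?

Affiliate: Plan X 7/26 = 26.9%, Plan Y 11/31 = 35.5% → Plan Y
Referral: Plan X 13/19 = 68.4%, Plan Y 19/26 = 73.1% → Plan Y
Organic: Plan X 2/17 = 11.8%, Plan Y 7/31 = 22.6% → Plan Y
Paid: Plan X 40/45 = 88.9%, Plan Y 44/46 = 95.7% → Plan Y
Overall: Plan X 62/107 = 57.9%, Plan Y 81/134 = 60.4% → Plan Y
Plan Y wins overall and in every signup group — no reversal.

No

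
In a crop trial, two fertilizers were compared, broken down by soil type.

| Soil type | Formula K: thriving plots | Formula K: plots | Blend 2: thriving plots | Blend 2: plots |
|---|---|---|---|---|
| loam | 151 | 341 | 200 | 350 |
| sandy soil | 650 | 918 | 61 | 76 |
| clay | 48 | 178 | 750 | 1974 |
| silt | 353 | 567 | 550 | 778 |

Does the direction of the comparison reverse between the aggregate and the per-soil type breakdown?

Loam: Formula K 151/341 = 44.3%, Blend 2 200/350 = 57.1% → Blend 2
Sandy soil: Formula K 650/918 = 70.8%, Blend 2 61/76 = 80.3% → Blend 2
Clay: Formula K 48/178 = 27.0%, Blend 2 750/1974 = 38.0% → Blend 2
Silt: Formula K 353/567 = 62.3%, Blend 2 550/778 = 70.7% → Blend 2
Overall: Formula K 1202/2004 = 60.0%, Blend 2 1561/3178 = 49.1% → Formula K
Blend 2 wins each soil group but Formula K wins overall — the comparison reverses. Blend 2's plots skew toward clay, which has a lower base rate.

Yes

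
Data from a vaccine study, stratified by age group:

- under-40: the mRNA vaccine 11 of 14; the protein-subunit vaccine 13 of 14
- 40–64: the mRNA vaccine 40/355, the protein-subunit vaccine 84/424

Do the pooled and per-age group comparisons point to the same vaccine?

Under-40: the mRNA vaccine 11/14 = 78.6%, the protein-subunit vaccine 13/14 = 92.9% → the protein-subunit vaccine
40–64: the mRNA vaccine 40/355 = 11.3%, the protein-subunit vaccine 84/424 = 19.8% → the protein-subunit vaccine
Overall: the mRNA vaccine 51/369 = 13.8%, the protein-subunit vaccine 97/438 = 22.1% → the protein-subunit vaccine
The protein-subunit vaccine wins overall and in every age group — no reversal.

Yes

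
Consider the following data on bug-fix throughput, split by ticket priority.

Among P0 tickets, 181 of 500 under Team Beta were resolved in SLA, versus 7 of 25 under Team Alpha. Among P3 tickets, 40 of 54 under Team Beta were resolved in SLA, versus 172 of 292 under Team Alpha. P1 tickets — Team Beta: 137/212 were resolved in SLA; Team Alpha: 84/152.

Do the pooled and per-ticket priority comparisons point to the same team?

P0: Team Beta 181/500 = 36.2%, Team Alpha 7/25 = 28.0% → Team Beta
P3: Team Beta 40/54 = 74.1%, Team Alpha 172/292 = 58.9% → Team Beta
P1: Team Beta 137/212 = 64.6%, Team Alpha 84/152 = 55.3% → Team Beta
Overall: Team Beta 358/766 = 46.7%, Team Alpha 263/469 = 56.1% → Team Alpha
Team Beta wins each ticket group but Team Alpha wins overall — the comparison reverses. Team Beta's tickets skew toward P0, which has a lower base rate.

No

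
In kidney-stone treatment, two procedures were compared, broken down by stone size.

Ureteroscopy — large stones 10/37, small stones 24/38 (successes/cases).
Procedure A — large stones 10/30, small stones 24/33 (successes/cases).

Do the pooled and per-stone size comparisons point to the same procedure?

Large stones: ureteroscopy 10/37 = 27.0%, Procedure A 10/30 = 33.3% → Procedure A
Small stones: ureteroscopy 24/38 = 63.2%, Procedure A 24/33 = 72.7% → Procedure A
Overall: ureteroscopy 34/75 = 45.3%, Procedure A 34/63 = 54.0% → Procedure A
Procedure A wins overall and in every stone group — no reversal.

Yes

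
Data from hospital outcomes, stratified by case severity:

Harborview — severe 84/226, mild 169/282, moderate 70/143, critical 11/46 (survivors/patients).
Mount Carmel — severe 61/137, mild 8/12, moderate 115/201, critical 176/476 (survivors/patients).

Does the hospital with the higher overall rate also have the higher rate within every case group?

No

Severe: Harborview 84/226 = 37.2%, Mount Carmel 61/137 = 44.5% → Mount Carmel
Mild: Harborview 169/282 = 59.9%, Mount Carmel 8/12 = 66.7% → Mount Carmel
Moderate: Harborview 70/143 = 49.0%, Mount Carmel 115/201 = 57.2% → Mount Carmel
Critical: Harborview 11/46 = 23.9%, Mount Carmel 176/476 = 37.0% → Mount Carmel
Overall: Harborview 334/697 = 47.9%, Mount Carmel 360/826 = 43.6% → Harborview
Mount Carmel wins each case group but Harborview wins overall — the comparison reverses. Mount Carmel's patients skew toward critical, which has a lower base rate.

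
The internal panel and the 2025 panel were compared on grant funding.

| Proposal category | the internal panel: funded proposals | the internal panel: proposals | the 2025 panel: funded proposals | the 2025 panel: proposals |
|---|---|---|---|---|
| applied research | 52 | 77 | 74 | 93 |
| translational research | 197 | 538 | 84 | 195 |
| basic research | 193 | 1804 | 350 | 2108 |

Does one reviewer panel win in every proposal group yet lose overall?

Applied research: the internal panel 52/77 = 67.5%, the 2025 panel 74/93 = 79.6% → the 2025 panel
Translational research: the internal panel 197/538 = 36.6%, the 2025 panel 84/195 = 43.1% → the 2025 panel
Basic research: the internal panel 193/1804 = 10.7%, the 2025 panel 350/2108 = 16.6% → the 2025 panel
Overall: the internal panel 442/2419 = 18.3%, the 2025 panel 508/2396 = 21.2% → the 2025 panel
The 2025 panel wins overall and in every proposal group — no reversal.

No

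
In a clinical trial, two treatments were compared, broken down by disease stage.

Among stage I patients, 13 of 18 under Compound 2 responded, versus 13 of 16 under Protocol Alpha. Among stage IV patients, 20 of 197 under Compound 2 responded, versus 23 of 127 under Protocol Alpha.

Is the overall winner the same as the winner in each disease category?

Yes

Stage I: Compound 2 13/18 = 72.2%, Protocol Alpha 13/16 = 81.2% → Protocol Alpha
Stage IV: Compound 2 20/197 = 10.2%, Protocol Alpha 23/127 = 18.1% → Protocol Alpha
Overall: Compound 2 33/215 = 15.3%, Protocol Alpha 36/143 = 25.2% → Protocol Alpha
Protocol Alpha wins overall and in every disease group — no reversal.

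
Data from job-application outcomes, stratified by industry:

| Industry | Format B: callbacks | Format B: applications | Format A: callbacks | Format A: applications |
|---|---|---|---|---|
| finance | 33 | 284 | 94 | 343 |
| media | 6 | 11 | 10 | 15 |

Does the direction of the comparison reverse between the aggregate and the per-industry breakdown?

No

Finance: Format B 33/284 = 11.6%, Format A 94/343 = 27.4% → Format A
Media: Format B 6/11 = 54.5%, Format A 10/15 = 66.7% → Format A
Overall: Format B 39/295 = 13.2%, Format A 104/358 = 29.1% → Format A
Format A wins overall and in every industry group — no reversal.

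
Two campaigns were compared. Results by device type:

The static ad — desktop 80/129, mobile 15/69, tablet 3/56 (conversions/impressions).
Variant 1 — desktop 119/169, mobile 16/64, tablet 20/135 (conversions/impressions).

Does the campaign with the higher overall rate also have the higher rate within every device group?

Yes

Desktop: the static ad 80/129 = 62.0%, Variant 1 119/169 = 70.4% → Variant 1
Mobile: the static ad 15/69 = 21.7%, Variant 1 16/64 = 25.0% → Variant 1
Tablet: the static ad 3/56 = 5.4%, Variant 1 20/135 = 14.8% → Variant 1
Overall: the static ad 98/254 = 38.6%, Variant 1 155/368 = 42.1% → Variant 1
Variant 1 wins overall and in every device group — no reversal.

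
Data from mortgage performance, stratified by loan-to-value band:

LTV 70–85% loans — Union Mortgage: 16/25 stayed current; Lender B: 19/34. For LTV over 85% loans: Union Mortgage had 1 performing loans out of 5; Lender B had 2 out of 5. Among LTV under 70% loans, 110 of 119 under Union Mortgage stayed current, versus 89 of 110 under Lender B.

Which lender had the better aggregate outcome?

Union Mortgage

LTV 70–85%: Union Mortgage 16/25 = 64.0%, Lender B 19/34 = 55.9% → Union Mortgage
LTV over 85%: Union Mortgage 1/5 = 20.0%, Lender B 2/5 = 40.0% → Lender B
LTV under 70%: Union Mortgage 110/119 = 92.4%, Lender B 89/110 = 80.9% → Union Mortgage
Overall: Union Mortgage 127/149 = 85.2%, Lender B 110/149 = 73.8% → Union Mortgage
(Neither sweeps every loan-to-value group, but Union Mortgage has the higher pooled rate.)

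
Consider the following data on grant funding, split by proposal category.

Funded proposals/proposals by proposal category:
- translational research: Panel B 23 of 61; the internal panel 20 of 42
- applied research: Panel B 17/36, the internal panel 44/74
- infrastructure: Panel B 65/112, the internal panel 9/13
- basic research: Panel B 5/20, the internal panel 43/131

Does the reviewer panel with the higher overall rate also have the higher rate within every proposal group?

No

Translational research: Panel B 23/61 = 37.7%, the internal panel 20/42 = 47.6% → the internal panel
Applied research: Panel B 17/36 = 47.2%, the internal panel 44/74 = 59.5% → the internal panel
Infrastructure: Panel B 65/112 = 58.0%, the internal panel 9/13 = 69.2% → the internal panel
Basic research: Panel B 5/20 = 25.0%, the internal panel 43/131 = 32.8% → the internal panel
Overall: Panel B 110/229 = 48.0%, the internal panel 116/260 = 44.6% → Panel B
The internal panel wins each proposal group but Panel B wins overall — the comparison reverses. The internal panel's proposals skew toward basic research, which has a lower base rate.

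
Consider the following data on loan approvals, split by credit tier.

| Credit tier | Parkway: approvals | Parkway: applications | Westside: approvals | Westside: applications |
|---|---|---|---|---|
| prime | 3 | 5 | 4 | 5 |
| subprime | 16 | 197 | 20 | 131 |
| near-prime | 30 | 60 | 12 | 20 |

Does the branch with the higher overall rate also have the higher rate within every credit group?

Prime: Parkway 3/5 = 60.0%, Westside 4/5 = 80.0% → Westside
Subprime: Parkway 16/197 = 8.1%, Westside 20/131 = 15.3% → Westside
Near-prime: Parkway 30/60 = 50.0%, Westside 12/20 = 60.0% → Westside
Overall: Parkway 49/262 = 18.7%, Westside 36/156 = 23.1% → Westside
Westside wins overall and in every credit group — no reversal.

Yes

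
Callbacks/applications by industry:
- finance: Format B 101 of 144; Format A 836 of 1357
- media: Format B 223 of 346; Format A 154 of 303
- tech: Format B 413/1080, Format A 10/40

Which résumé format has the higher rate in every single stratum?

Finance: Format B 101/144 = 70.1%, Format A 836/1357 = 61.6% → Format B
Media: Format B 223/346 = 64.5%, Format A 154/303 = 50.8% → Format B
Tech: Format B 413/1080 = 38.2%, Format A 10/40 = 25.0% → Format B
Format B has the higher rate in all 3 groups.

Format B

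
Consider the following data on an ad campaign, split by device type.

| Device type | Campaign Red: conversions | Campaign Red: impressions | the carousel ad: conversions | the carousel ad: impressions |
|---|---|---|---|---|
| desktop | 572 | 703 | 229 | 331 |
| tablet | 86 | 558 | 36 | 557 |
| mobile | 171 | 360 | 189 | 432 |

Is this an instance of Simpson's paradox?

No

Desktop: Campaign Red 572/703 = 81.4%, the carousel ad 229/331 = 69.2% → Campaign Red
Tablet: Campaign Red 86/558 = 15.4%, the carousel ad 36/557 = 6.5% → Campaign Red
Mobile: Campaign Red 171/360 = 47.5%, the carousel ad 189/432 = 43.8% → Campaign Red
Overall: Campaign Red 829/1621 = 51.1%, the carousel ad 454/1320 = 34.4% → Campaign Red
Campaign Red wins overall and in every device group — no reversal.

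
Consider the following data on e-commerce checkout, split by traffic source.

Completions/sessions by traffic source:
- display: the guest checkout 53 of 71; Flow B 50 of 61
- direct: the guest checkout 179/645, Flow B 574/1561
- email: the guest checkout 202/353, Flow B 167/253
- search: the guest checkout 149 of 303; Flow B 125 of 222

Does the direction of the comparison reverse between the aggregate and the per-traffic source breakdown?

No

Display: the guest checkout 53/71 = 74.6%, Flow B 50/61 = 82.0% → Flow B
Direct: the guest checkout 179/645 = 27.8%, Flow B 574/1561 = 36.8% → Flow B
Email: the guest checkout 202/353 = 57.2%, Flow B 167/253 = 66.0% → Flow B
Search: the guest checkout 149/303 = 49.2%, Flow B 125/222 = 56.3% → Flow B
Overall: the guest checkout 583/1372 = 42.5%, Flow B 916/2097 = 43.7% → Flow B
Flow B wins overall and in every traffic group — no reversal.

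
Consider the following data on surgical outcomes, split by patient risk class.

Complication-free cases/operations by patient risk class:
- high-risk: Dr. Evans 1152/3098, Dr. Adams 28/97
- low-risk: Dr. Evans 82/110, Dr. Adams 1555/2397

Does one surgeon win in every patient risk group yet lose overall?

Yes

High-risk: Dr. Evans 1152/3098 = 37.2%, Dr. Adams 28/97 = 28.9% → Dr. Evans
Low-risk: Dr. Evans 82/110 = 74.5%, Dr. Adams 1555/2397 = 64.9% → Dr. Evans
Overall: Dr. Evans 1234/3208 = 38.5%, Dr. Adams 1583/2494 = 63.5% → Dr. Adams
Dr. Evans wins each patient risk group but Dr. Adams wins overall — the comparison reverses. Dr. Evans's operations skew toward high-risk, which has a lower base rate.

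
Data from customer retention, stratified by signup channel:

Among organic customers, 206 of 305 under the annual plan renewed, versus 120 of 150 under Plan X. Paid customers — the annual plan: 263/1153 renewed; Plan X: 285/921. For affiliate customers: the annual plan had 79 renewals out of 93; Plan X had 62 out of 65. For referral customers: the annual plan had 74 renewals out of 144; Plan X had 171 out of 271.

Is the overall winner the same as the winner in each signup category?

Organic: the annual plan 206/305 = 67.5%, Plan X 120/150 = 80.0% → Plan X
Paid: the annual plan 263/1153 = 22.8%, Plan X 285/921 = 30.9% → Plan X
Affiliate: the annual plan 79/93 = 84.9%, Plan X 62/65 = 95.4% → Plan X
Referral: the annual plan 74/144 = 51.4%, Plan X 171/271 = 63.1% → Plan X
Overall: the annual plan 622/1695 = 36.7%, Plan X 638/1407 = 45.3% → Plan X
Plan X wins overall and in every signup group — no reversal.

Yes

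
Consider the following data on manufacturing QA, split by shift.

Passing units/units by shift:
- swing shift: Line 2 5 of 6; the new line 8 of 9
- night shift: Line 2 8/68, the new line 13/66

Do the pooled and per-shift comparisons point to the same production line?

Yes

Swing shift: Line 2 5/6 = 83.3%, the new line 8/9 = 88.9% → the new line
Night shift: Line 2 8/68 = 11.8%, the new line 13/66 = 19.7% → the new line
Overall: Line 2 13/74 = 17.6%, the new line 21/75 = 28.0% → the new line
The new line wins overall and in every shift group — no reversal.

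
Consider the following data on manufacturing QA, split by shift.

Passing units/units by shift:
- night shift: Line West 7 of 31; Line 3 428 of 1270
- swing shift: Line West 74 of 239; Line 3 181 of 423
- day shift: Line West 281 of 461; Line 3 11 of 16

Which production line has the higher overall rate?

Night shift: Line West 7/31 = 22.6%, Line 3 428/1270 = 33.7% → Line 3
Swing shift: Line West 74/239 = 31.0%, Line 3 181/423 = 42.8% → Line 3
Day shift: Line West 281/461 = 61.0%, Line 3 11/16 = 68.8% → Line 3
Overall: Line West 362/731 = 49.5%, Line 3 620/1709 = 36.3% → Line West
(Line 3 wins every shift group but Line West wins overall — Line 3's units skew toward the low-rate night shift group.)

Line West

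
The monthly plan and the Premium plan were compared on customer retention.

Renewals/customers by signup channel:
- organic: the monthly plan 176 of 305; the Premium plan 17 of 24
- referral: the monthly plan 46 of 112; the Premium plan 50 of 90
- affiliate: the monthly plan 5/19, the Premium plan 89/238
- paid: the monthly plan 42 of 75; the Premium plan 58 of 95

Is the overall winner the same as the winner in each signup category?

No

Organic: the monthly plan 176/305 = 57.7%, the Premium plan 17/24 = 70.8% → the Premium plan
Referral: the monthly plan 46/112 = 41.1%, the Premium plan 50/90 = 55.6% → the Premium plan
Affiliate: the monthly plan 5/19 = 26.3%, the Premium plan 89/238 = 37.4% → the Premium plan
Paid: the monthly plan 42/75 = 56.0%, the Premium plan 58/95 = 61.1% → the Premium plan
Overall: the monthly plan 269/511 = 52.6%, the Premium plan 214/447 = 47.9% → the monthly plan
The Premium plan wins each signup group but the monthly plan wins overall — the comparison reverses. The Premium plan's customers skew toward affiliate, which has a lower base rate.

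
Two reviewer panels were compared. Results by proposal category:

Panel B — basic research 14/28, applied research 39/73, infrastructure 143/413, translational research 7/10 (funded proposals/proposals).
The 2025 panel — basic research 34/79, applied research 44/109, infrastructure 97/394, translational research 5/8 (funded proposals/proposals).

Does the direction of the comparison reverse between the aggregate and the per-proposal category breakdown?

Basic research: Panel B 14/28 = 50.0%, the 2025 panel 34/79 = 43.0% → Panel B
Applied research: Panel B 39/73 = 53.4%, the 2025 panel 44/109 = 40.4% → Panel B
Infrastructure: Panel B 143/413 = 34.6%, the 2025 panel 97/394 = 24.6% → Panel B
Translational research: Panel B 7/10 = 70.0%, the 2025 panel 5/8 = 62.5% → Panel B
Overall: Panel B 203/524 = 38.7%, the 2025 panel 180/590 = 30.5% → Panel B
Panel B wins overall and in every proposal group — no reversal.

No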